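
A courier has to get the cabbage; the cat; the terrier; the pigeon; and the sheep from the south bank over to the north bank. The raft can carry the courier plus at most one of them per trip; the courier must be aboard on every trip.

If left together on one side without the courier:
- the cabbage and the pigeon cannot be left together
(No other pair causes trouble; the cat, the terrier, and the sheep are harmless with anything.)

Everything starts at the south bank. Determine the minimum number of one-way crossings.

9

Counting alone: the courier can take at most 1 across per trip to the north bank, so moving all 5 needs at least 5 loaded trips out, with a return between consecutive ones — at least 9 crossings.
The plan below uses exactly 9 crossings, so it is optimal:
1. Courier goes to the north bank with the cabbage.  [the south bank: the cat, the pigeon, the sheep, the terrier | the north bank: the cabbage]
2. Courier goes back to the south bank alone.  [the south bank: the cat, the pigeon, the sheep, the terrier | the north bank: the cabbage]
3. Courier goes to the north bank with the cat.  [the south bank: the pigeon, the sheep, the terrier | the north bank: the cabbage, the cat]
4. Courier goes back to the south bank alone.  [the south bank: the pigeon, the sheep, the terrier | the north bank: the cabbage, the cat]
5. Courier goes to the north bank with the terrier.  [the south bank: the pigeon, the sheep | the north bank: the cabbage, the cat, the terrier]
6. Courier goes back to the south bank alone.  [the south bank: the pigeon, the sheep | the north bank: the cabbage, the cat, the terrier]
7. Courier goes to the north bank with the sheep.  [the south bank: the pigeon | the north bank: the cabbage, the cat, the sheep, the terrier]
8. Courier goes back to the south bank alone.  [the south bank: the pigeon | the north bank: the cabbage, the cat, the sheep, the terrier]
9. Courier goes to the north bank with the pigeon.  [the south bank: — | the north bank: the cabbage, the cat, the pigeon, the sheep, the terrier]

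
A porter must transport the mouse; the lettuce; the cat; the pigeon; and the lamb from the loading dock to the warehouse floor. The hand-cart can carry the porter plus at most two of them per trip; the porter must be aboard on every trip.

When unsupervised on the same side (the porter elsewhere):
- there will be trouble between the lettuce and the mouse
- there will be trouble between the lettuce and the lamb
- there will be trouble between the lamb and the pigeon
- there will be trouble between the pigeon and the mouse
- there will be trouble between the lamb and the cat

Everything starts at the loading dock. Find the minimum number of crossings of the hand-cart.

Counting alone: the porter can take at most 2 across per trip to the warehouse floor, so moving all 5 needs at least 3 loaded trips out, with a return between consecutive ones — at least 5 crossings.
The safety rule pushes this higher. Following every safe sequence of crossings, the most of the 5 that can be at the warehouse floor as the hand-cart arrives there on crossing 5 is 4 — never all 5.
So no plan with fewer than 7 crossings exists, and this one achieves 7:
1. Porter goes to the warehouse floor with the lamb and the mouse.  [the loading dock: the cat, the lettuce, the pigeon | the warehouse floor: the lamb, the mouse]
2. Porter goes back to the loading dock alone.  [the loading dock: the cat, the lettuce, the pigeon | the warehouse floor: the lamb, the mouse]
3. Porter goes to the warehouse floor with the lettuce.  [the loading dock: the cat, the pigeon | the warehouse floor: the lamb, the lettuce, the mouse]
4. Porter goes back to the loading dock with the lamb and the mouse.  [the loading dock: the cat, the lamb, the mouse, the pigeon | the warehouse floor: the lettuce]
5. Porter goes to the warehouse floor with the cat and the pigeon.  [the loading dock: the lamb, the mouse | the warehouse floor: the cat, the lettuce, the pigeon]
6. Porter goes back to the loading dock alone.  [the loading dock: the lamb, the mouse | the warehouse floor: the cat, the lettuce, the pigeon]
7. Porter goes to the warehouse floor with the lamb and the mouse.  [the loading dock: — | the warehouse floor: the cat, the lamb, the lettuce, the mouse, the pigeon]

7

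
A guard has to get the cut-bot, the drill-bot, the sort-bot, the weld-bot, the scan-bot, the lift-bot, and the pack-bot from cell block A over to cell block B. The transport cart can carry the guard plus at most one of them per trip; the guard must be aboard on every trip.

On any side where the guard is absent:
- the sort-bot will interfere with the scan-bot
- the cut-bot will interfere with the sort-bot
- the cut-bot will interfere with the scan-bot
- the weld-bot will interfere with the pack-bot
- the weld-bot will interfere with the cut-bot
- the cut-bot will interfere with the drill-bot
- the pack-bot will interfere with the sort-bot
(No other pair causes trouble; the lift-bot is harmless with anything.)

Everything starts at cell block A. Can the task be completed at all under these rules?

No

Whatever the first load, the items left behind include a forbidden pair without the guard. No opening move is safe, so no plan exists.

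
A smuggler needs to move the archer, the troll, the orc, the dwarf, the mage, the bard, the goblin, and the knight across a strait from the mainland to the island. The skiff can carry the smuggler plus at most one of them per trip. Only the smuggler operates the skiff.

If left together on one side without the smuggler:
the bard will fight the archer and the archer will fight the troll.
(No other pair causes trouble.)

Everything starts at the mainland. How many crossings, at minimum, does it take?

17

Counting alone: the smuggler can take at most 1 across per trip to the island, so moving all 8 needs at least 8 loaded trips out, with a return between consecutive ones — at least 15 crossings.
The safety rule pushes this higher. Following every safe sequence of crossings, the most of the 8 that can be at the island as the skiff arrives there on crossing 15 is 7 — never all 8.
So no plan with fewer than 17 crossings exists, and this one achieves 17:
1. Smuggler goes to the island with the archer.
2. Smuggler goes back to the mainland alone.
3. Smuggler goes to the island with the troll.
4. Smuggler goes back to the mainland with the archer.
5. Smuggler goes to the island with the bard.
6. Smuggler goes back to the mainland alone.
7. Smuggler goes to the island with the orc.
8. Smuggler goes back to the mainland alone.
9. Smuggler goes to the island with the dwarf.
10. Smuggler goes back to the mainland alone.
11. Smuggler goes to the island with the mage.
12. Smuggler goes back to the mainland alone.
13. Smuggler goes to the island with the goblin.
14. Smuggler goes back to the mainland alone.
15. Smuggler goes to the island with the knight.
16. Smuggler goes back to the mainland alone.
17. Smuggler goes to the island with the archer.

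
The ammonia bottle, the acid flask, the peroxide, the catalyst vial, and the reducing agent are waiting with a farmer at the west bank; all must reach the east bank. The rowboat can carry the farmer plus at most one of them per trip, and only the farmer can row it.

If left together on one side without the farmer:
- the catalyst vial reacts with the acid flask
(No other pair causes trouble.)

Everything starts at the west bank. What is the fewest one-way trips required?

9

Counting alone: the farmer can take at most 1 across per trip to the east bank, so moving all 5 needs at least 5 loaded trips out, with a return between consecutive ones — at least 9 crossings.
The plan below uses exactly 9 crossings, so it is optimal:
1. Farmer goes to the east bank with the acid flask.
2. Farmer goes back to the west bank alone.
3. Farmer goes to the east bank with the ammonia bottle.
4. Farmer goes back to the west bank alone.
5. Farmer goes to the east bank with the peroxide.
6. Farmer goes back to the west bank alone.
7. Farmer goes to the east bank with the reducing agent.
8. Farmer goes back to the west bank alone.
9. Farmer goes to the east bank with the catalyst vial.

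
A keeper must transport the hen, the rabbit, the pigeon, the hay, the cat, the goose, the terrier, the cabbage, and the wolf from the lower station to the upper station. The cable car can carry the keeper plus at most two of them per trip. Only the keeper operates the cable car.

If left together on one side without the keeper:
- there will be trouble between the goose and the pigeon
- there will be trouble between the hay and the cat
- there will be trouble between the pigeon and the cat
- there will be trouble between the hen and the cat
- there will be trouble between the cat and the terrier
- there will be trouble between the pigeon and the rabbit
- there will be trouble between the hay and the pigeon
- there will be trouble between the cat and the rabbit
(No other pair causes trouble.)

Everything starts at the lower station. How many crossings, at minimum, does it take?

Counting alone: the keeper can take at most 2 across per trip to the upper station, so moving all 9 needs at least 5 loaded trips out, with a return between consecutive ones — at least 9 crossings.
The safety rule pushes this higher. Following every safe sequence of crossings, the most of the 9 that can be at the upper station as the cable car arrives there on crossings 9, 11, 13 is 6, 7, 8 respectively — never all 9.
So no plan with fewer than 15 crossings exists, and this one achieves 15:
1. Keeper goes to the upper station with the cat and the pigeon.
2. Keeper goes back to the lower station with the pigeon.
3. Keeper goes to the upper station with the hen and the pigeon.
4. Keeper goes back to the lower station with the cat.
5. Keeper goes to the upper station with the cat and the terrier.
6. Keeper goes back to the lower station with the cat.
7. Keeper goes to the upper station with the hay and the rabbit.
8. Keeper goes back to the lower station with the pigeon.
9. Keeper goes to the upper station with the goose and the pigeon.
10. Keeper goes back to the lower station with the pigeon.
11. Keeper goes to the upper station with the cabbage and the pigeon.
12. Keeper goes back to the lower station with the pigeon.
13. Keeper goes to the upper station with the pigeon and the wolf.
14. Keeper goes back to the lower station with the pigeon.
15. Keeper goes to the upper station with the cat and the pigeon.

15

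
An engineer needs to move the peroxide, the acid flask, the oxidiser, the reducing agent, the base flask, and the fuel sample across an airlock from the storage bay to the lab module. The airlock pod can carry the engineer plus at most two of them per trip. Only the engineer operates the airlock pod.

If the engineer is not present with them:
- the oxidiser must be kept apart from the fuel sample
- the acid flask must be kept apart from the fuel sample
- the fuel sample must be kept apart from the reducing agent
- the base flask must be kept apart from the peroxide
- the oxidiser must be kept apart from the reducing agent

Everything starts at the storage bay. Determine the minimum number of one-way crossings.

Whatever the first load, the items left behind include a forbidden pair without the engineer. No opening move is safe, so no plan exists.

impossible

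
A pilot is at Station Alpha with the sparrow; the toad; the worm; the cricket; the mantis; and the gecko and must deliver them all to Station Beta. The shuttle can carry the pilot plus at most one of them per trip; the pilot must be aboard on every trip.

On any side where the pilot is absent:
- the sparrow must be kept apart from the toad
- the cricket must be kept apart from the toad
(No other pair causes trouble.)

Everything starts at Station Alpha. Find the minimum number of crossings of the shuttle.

13

Counting alone: the pilot can take at most 1 across per trip to Station Beta, so moving all 6 needs at least 6 loaded trips out, with a return between consecutive ones — at least 11 crossings.
The safety rule pushes this higher. Following every safe sequence of crossings, the most of the 6 that can be at Station Beta as the shuttle arrives there on crossing 11 is 5 — never all 6.
So no plan with fewer than 13 crossings exists, and this one achieves 13:
1. Pilot goes to Station Beta with the toad.  [Station Alpha: the cricket, the gecko, the mantis, the sparrow, the worm | Station Beta: the toad]
2. Pilot goes back to Station Alpha alone.  [Station Alpha: the cricket, the gecko, the mantis, the sparrow, the worm | Station Beta: the toad]
3. Pilot goes to Station Beta with the sparrow.  [Station Alpha: the cricket, the gecko, the mantis, the worm | Station Beta: the sparrow, the toad]
4. Pilot goes back to Station Alpha with the toad.  [Station Alpha: the cricket, the gecko, the mantis, the toad, the worm | Station Beta: the sparrow]
5. Pilot goes to Station Beta with the cricket.  [Station Alpha: the gecko, the mantis, the toad, the worm | Station Beta: the cricket, the sparrow]
6. Pilot goes back to Station Alpha alone.  [Station Alpha: the gecko, the mantis, the toad, the worm | Station Beta: the cricket, the sparrow]
7. Pilot goes to Station Beta with the worm.  [Station Alpha: the gecko, the mantis, the toad | Station Beta: the cricket, the sparrow, the worm]
8. Pilot goes back to Station Alpha alone.  [Station Alpha: the gecko, the mantis, the toad | Station Beta: the cricket, the sparrow, the worm]
9. Pilot goes to Station Beta with the mantis.  [Station Alpha: the gecko, the toad | Station Beta: the cricket, the mantis, the sparrow, the worm]
10. Pilot goes back to Station Alpha alone.  [Station Alpha: the gecko, the toad | Station Beta: the cricket, the mantis, the sparrow, the worm]
11. Pilot goes to Station Beta with the gecko.  [Station Alpha: the toad | Station Beta: the cricket, the gecko, the mantis, the sparrow, the worm]
12. Pilot goes back to Station Alpha alone.  [Station Alpha: the toad | Station Beta: the cricket, the gecko, the mantis, the sparrow, the worm]
13. Pilot goes to Station Beta with the toad.  [Station Alpha: — | Station Beta: the cricket, the gecko, the mantis, the sparrow, the toad, the worm]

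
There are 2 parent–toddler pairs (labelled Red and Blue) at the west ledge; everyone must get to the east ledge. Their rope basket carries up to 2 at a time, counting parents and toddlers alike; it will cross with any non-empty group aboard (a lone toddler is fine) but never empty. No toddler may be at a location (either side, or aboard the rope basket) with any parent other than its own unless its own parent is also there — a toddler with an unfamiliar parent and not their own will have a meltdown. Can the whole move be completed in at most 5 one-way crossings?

Yes — this plan uses 5 crossings (≤ 5):
1. parent Red and toddler Red cross → the east ledge.
2. parent Red crosses ← the west ledge.
3. parent Blue and parent Red cross → the east ledge.
4. parent Blue crosses ← the west ledge.
5. parent Blue and toddler Blue cross → the east ledge.

Yes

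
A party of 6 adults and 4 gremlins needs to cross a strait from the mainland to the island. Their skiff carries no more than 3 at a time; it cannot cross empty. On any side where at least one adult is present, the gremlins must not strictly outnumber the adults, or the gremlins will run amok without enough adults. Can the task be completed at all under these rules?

Yes

1. 2 gremlins → the island.  (the mainland: 6A 2G; the island: 0A 2G)
2. 1 gremlin ← the mainland.  (the mainland: 6A 3G; the island: 0A 1G)
3. 3 gremlins → the island.  (the mainland: 6A 0G; the island: 0A 4G)
4. 1 gremlin ← the mainland.  (the mainland: 6A 1G; the island: 0A 3G)
5. 3 adults → the island.  (the mainland: 3A 1G; the island: 3A 3G)
6. 1 gremlin ← the mainland.  (the mainland: 3A 2G; the island: 3A 2G)
7. 1 adult and 2 gremlins → the island.  (the mainland: 2A 0G; the island: 4A 4G)
8. 1 gremlin ← the mainland.  (the mainland: 2A 1G; the island: 4A 3G)
9. 2 adults and 1 gremlin → the island.  (the mainland: 0A 0G; the island: 6A 4G)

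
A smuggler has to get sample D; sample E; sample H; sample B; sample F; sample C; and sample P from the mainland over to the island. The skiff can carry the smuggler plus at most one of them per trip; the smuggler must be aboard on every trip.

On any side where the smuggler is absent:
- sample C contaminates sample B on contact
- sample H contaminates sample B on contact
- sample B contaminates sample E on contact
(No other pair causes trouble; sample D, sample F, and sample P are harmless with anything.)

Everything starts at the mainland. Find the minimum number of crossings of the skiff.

Following every safe sequence of crossings from the start, the most of the 7 that can be at the island as the skiff arrives there on crossings 1, 3, 5, 7, 9 is 1, 2, 3, 4, 5 respectively; the best ever achieved is 5 of 7.
From crossing 11 on, no configuration arises that was not already reachable earlier: only 72 distinct safe configurations (who is on which side, and where the skiff is) can ever be reached, none of them has everyone across, and every continuation just revisits them. So no valid plan exists.

impossible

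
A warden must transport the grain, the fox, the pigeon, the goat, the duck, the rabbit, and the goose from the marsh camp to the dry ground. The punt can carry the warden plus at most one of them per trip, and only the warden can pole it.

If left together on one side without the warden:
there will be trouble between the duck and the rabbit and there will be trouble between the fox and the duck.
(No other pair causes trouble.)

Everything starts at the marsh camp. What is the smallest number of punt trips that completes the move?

Counting alone: the warden can take at most 1 across per trip to the dry ground, so moving all 7 needs at least 7 loaded trips out, with a return between consecutive ones — at least 13 crossings.
The safety rule pushes this higher. Following every safe sequence of crossings, the most of the 7 that can be at the dry ground as the punt arrives there on crossing 13 is 6 — never all 7.
So no plan with fewer than 15 crossings exists, and this one achieves 15:
1. Warden goes to the dry ground with the duck.
2. Warden goes back to the marsh camp alone.
3. Warden goes to the dry ground with the grain.
4. Warden goes back to the marsh camp alone.
5. Warden goes to the dry ground with the fox.
6. Warden goes back to the marsh camp with the duck.
7. Warden goes to the dry ground with the rabbit.
8. Warden goes back to the marsh camp alone.
9. Warden goes to the dry ground with the pigeon.
10. Warden goes back to the marsh camp alone.
11. Warden goes to the dry ground with the goat.
12. Warden goes back to the marsh camp alone.
13. Warden goes to the dry ground with the goose.
14. Warden goes back to the marsh camp alone.
15. Warden goes to the dry ground with the duck.

15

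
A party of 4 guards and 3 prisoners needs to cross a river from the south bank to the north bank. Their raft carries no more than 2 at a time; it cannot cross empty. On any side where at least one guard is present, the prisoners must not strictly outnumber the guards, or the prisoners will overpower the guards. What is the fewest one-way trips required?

11

Counting alone: each trip to the north bank takes at most 2 across and each return brings at least 1 back, so after t trips out (and t−1 returns) at most 2t − (t−1) of the 7 are across; that first reaches 7 at t = 6, so at least 11 crossings are needed.
The plan below uses exactly 11 crossings, so it is optimal:
1. 2 prisoners → the north bank.  (the south bank: 4G 1P; the north bank: 0G 2P)
2. 1 prisoner ← the south bank.  (the south bank: 4G 2P; the north bank: 0G 1P)
3. 2 prisoners → the north bank.  (the south bank: 4G 0P; the north bank: 0G 3P)
4. 1 prisoner ← the south bank.  (the south bank: 4G 1P; the north bank: 0G 2P)
5. 2 guards → the north bank.  (the south bank: 2G 1P; the north bank: 2G 2P)
6. 1 prisoner ← the south bank.  (the south bank: 2G 2P; the north bank: 2G 1P)
7. 1 guard and 1 prisoner → the north bank.  (the south bank: 1G 1P; the north bank: 3G 2P)
8. 1 guard ← the south bank.  (the south bank: 2G 1P; the north bank: 2G 2P)
9. 1 guard and 1 prisoner → the north bank.  (the south bank: 1G 0P; the north bank: 3G 3P)
10. 1 prisoner ← the south bank.  (the south bank: 1G 1P; the north bank: 3G 2P)
11. 1 guard and 1 prisoner → the north bank.  (the south bank: 0G 0P; the north bank: 4G 3P)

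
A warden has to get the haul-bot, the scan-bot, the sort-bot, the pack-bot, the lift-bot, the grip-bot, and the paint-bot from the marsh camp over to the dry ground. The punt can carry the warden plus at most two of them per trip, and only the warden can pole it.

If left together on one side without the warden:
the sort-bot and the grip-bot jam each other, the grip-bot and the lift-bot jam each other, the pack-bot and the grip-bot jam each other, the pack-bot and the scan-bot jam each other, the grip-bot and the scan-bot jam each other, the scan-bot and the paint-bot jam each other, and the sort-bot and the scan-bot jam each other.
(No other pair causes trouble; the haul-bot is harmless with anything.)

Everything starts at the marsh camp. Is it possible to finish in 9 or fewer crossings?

Counting alone: the warden can take at most 2 across per trip to the dry ground, so moving all 7 needs at least 4 loaded trips out, with a return between consecutive ones — at least 7 crossings.
The safety rule pushes this higher. Following every safe sequence of crossings, the most of the 7 that can be at the dry ground as the punt arrives there on crossings 7, 9 is 5, 6 respectively — never all 7.
So the move cannot be finished within 9 crossings. (The shortest complete plan takes 11:)
1. Warden goes to the dry ground with the grip-bot and the scan-bot.  [the marsh camp: the haul-bot, the lift-bot, the pack-bot, the paint-bot, the sort-bot | the dry ground: the grip-bot, the scan-bot]
2. Warden goes back to the marsh camp with the scan-bot.  [the marsh camp: the haul-bot, the lift-bot, the pack-bot, the paint-bot, the scan-bot, the sort-bot | the dry ground: the grip-bot]
3. Warden goes to the dry ground with the haul-bot and the scan-bot.  [the marsh camp: the lift-bot, the pack-bot, the paint-bot, the sort-bot | the dry ground: the grip-bot, the haul-bot, the scan-bot]
4. Warden goes back to the marsh camp with the scan-bot.  [the marsh camp: the lift-bot, the pack-bot, the paint-bot, the scan-bot, the sort-bot | the dry ground: the grip-bot, the haul-bot]
5. Warden goes to the dry ground with the lift-bot and the scan-bot.  [the marsh camp: the pack-bot, the paint-bot, the sort-bot | the dry ground: the grip-bot, the haul-bot, the lift-bot, the scan-bot]
6. Warden goes back to the marsh camp with the grip-bot.  [the marsh camp: the grip-bot, the pack-bot, the paint-bot, the sort-bot | the dry ground: the haul-bot, the lift-bot, the scan-bot]
7. Warden goes to the dry ground with the pack-bot and the sort-bot.  [the marsh camp: the grip-bot, the paint-bot | the dry ground: the haul-bot, the lift-bot, the pack-bot, the scan-bot, the sort-bot]
8. Warden goes back to the marsh camp with the scan-bot.  [the marsh camp: the grip-bot, the paint-bot, the scan-bot | the dry ground: the haul-bot, the lift-bot, the pack-bot, the sort-bot]
9. Warden goes to the dry ground with the paint-bot and the scan-bot.  [the marsh camp: the grip-bot | the dry ground: the haul-bot, the lift-bot, the pack-bot, the paint-bot, the scan-bot, the sort-bot]
10. Warden goes back to the marsh camp with the scan-bot.  [the marsh camp: the grip-bot, the scan-bot | the dry ground: the haul-bot, the lift-bot, the pack-bot, the paint-bot, the sort-bot]
11. Warden goes to the dry ground with the grip-bot and the scan-bot.  [the marsh camp: — | the dry ground: the grip-bot, the haul-bot, the lift-bot, the pack-bot, the paint-bot, the scan-bot, the sort-bot]

No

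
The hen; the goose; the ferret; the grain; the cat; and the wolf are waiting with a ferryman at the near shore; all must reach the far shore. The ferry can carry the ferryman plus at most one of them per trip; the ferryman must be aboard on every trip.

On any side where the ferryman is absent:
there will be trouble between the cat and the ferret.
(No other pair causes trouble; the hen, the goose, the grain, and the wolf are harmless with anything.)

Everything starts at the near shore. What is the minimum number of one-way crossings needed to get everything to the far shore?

Counting alone: the ferryman can take at most 1 across per trip to the far shore, so moving all 6 needs at least 6 loaded trips out, with a return between consecutive ones — at least 11 crossings.
The plan below uses exactly 11 crossings, so it is optimal:
1. Ferryman goes to the far shore with the ferret.  [the near shore: the cat, the goose, the grain, the hen, the wolf | the far shore: the ferret]
2. Ferryman goes back to the near shore alone.  [the near shore: the cat, the goose, the grain, the hen, the wolf | the far shore: the ferret]
3. Ferryman goes to the far shore with the hen.  [the near shore: the cat, the goose, the grain, the wolf | the far shore: the ferret, the hen]
4. Ferryman goes back to the near shore alone.  [the near shore: the cat, the goose, the grain, the wolf | the far shore: the ferret, the hen]
5. Ferryman goes to the far shore with the goose.  [the near shore: the cat, the grain, the wolf | the far shore: the ferret, the goose, the hen]
6. Ferryman goes back to the near shore alone.  [the near shore: the cat, the grain, the wolf | the far shore: the ferret, the goose, the hen]
7. Ferryman goes to the far shore with the grain.  [the near shore: the cat, the wolf | the far shore: the ferret, the goose, the grain, the hen]
8. Ferryman goes back to the near shore alone.  [the near shore: the cat, the wolf | the far shore: the ferret, the goose, the grain, the hen]
9. Ferryman goes to the far shore with the wolf.  [the near shore: the cat | the far shore: the ferret, the goose, the grain, the hen, the wolf]
10. Ferryman goes back to the near shore alone.  [the near shore: the cat | the far shore: the ferret, the goose, the grain, the hen, the wolf]
11. Ferryman goes to the far shore with the cat.  [the near shore: — | the far shore: the cat, the ferret, the goose, the grain, the hen, the wolf]

11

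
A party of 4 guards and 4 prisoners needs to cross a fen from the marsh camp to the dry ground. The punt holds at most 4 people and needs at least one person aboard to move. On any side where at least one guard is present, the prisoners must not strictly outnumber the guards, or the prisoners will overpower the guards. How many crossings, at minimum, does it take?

5

Counting alone: each trip to the dry ground takes at most 4 across and each return brings at least 1 back, so after t trips out (and t−1 returns) at most 4t − (t−1) of the 8 are across; that first reaches 8 at t = 3, so at least 5 crossings are needed.
The plan below uses exactly 5 crossings, so it is optimal:
1. 2 prisoners → the dry ground.  (the marsh camp: 4G 2P; the dry ground: 0G 2P)
2. 1 prisoner ← the marsh camp.  (the marsh camp: 4G 3P; the dry ground: 0G 1P)
3. 4 guards → the dry ground.  (the marsh camp: 0G 3P; the dry ground: 4G 1P)
4. 1 prisoner ← the marsh camp.  (the marsh camp: 0G 4P; the dry ground: 4G 0P)
5. 4 prisoners → the dry ground.  (the marsh camp: 0G 0P; the dry ground: 4G 4P)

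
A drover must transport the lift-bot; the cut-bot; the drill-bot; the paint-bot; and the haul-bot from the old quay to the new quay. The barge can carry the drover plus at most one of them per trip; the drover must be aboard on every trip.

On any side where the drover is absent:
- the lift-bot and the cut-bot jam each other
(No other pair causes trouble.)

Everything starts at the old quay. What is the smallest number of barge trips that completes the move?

9

Counting alone: the drover can take at most 1 across per trip to the new quay, so moving all 5 needs at least 5 loaded trips out, with a return between consecutive ones — at least 9 crossings.
The plan below uses exactly 9 crossings, so it is optimal:
1. Drover goes to the new quay with the lift-bot.
2. Drover goes back to the old quay alone.
3. Drover goes to the new quay with the drill-bot.
4. Drover goes back to the old quay alone.
5. Drover goes to the new quay with the paint-bot.
6. Drover goes back to the old quay alone.
7. Drover goes to the new quay with the haul-bot.
8. Drover goes back to the old quay alone.
9. Drover goes to the new quay with the cut-bot.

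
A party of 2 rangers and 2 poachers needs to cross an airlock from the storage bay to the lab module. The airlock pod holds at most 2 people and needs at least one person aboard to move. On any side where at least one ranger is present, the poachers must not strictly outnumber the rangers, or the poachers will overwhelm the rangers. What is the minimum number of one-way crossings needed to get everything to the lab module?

5

Counting alone: each trip to the lab module takes at most 2 across and each return brings at least 1 back, so after t trips out (and t−1 returns) at most 2t − (t−1) of the 4 are across; that first reaches 4 at t = 3, so at least 5 crossings are needed.
The plan below uses exactly 5 crossings, so it is optimal:
1. 2 poachers → the lab module.  (the storage bay: 2R 0P; the lab module: 0R 2P)
2. 1 poacher ← the storage bay.  (the storage bay: 2R 1P; the lab module: 0R 1P)
3. 2 rangers → the lab module.  (the storage bay: 0R 1P; the lab module: 2R 1P)
4. 1 poacher ← the storage bay.  (the storage bay: 0R 2P; the lab module: 2R 0P)
5. 2 poachers → the lab module.  (the storage bay: 0R 0P; the lab module: 2R 2P)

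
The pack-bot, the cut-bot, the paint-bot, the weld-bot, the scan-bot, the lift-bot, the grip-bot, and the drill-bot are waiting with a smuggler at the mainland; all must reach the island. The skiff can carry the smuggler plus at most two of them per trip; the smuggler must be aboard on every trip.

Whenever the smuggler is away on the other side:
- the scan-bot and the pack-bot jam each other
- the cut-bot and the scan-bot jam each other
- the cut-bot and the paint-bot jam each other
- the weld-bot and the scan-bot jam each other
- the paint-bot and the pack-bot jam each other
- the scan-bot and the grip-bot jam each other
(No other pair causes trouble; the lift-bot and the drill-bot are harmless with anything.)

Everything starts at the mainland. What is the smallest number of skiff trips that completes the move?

9

Counting alone: the smuggler can take at most 2 across per trip to the island, so moving all 8 needs at least 4 loaded trips out, with a return between consecutive ones — at least 7 crossings.
The safety rule pushes this higher. Following every safe sequence of crossings, the most of the 8 that can be at the island as the skiff arrives there on crossing 7 is 7 — never all 8.
So no plan with fewer than 9 crossings exists, and this one achieves 9:
1. Smuggler goes to the island with the paint-bot and the scan-bot.  [the mainland: the cut-bot, the drill-bot, the grip-bot, the lift-bot, the pack-bot, the weld-bot | the island: the paint-bot, the scan-bot]
2. Smuggler goes back to the mainland alone.  [the mainland: the cut-bot, the drill-bot, the grip-bot, the lift-bot, the pack-bot, the weld-bot | the island: the paint-bot, the scan-bot]
3. Smuggler goes to the island with the cut-bot and the pack-bot.  [the mainland: the drill-bot, the grip-bot, the lift-bot, the weld-bot | the island: the cut-bot, the pack-bot, the paint-bot, the scan-bot]
4. Smuggler goes back to the mainland with the paint-bot and the scan-bot.  [the mainland: the drill-bot, the grip-bot, the lift-bot, the paint-bot, the scan-bot, the weld-bot | the island: the cut-bot, the pack-bot]
5. Smuggler goes to the island with the grip-bot and the weld-bot.  [the mainland: the drill-bot, the lift-bot, the paint-bot, the scan-bot | the island: the cut-bot, the grip-bot, the pack-bot, the weld-bot]
6. Smuggler goes back to the mainland alone.  [the mainland: the drill-bot, the lift-bot, the paint-bot, the scan-bot | the island: the cut-bot, the grip-bot, the pack-bot, the weld-bot]
7. Smuggler goes to the island with the drill-bot and the lift-bot.  [the mainland: the paint-bot, the scan-bot | the island: the cut-bot, the drill-bot, the grip-bot, the lift-bot, the pack-bot, the weld-bot]
8. Smuggler goes back to the mainland alone.  [the mainland: the paint-bot, the scan-bot | the island: the cut-bot, the drill-bot, the grip-bot, the lift-bot, the pack-bot, the weld-bot]
9. Smuggler goes to the island with the paint-bot and the scan-bot.  [the mainland: — | the island: the cut-bot, the drill-bot, the grip-bot, the lift-bot, the pack-bot, the paint-bot, the scan-bot, the weld-bot]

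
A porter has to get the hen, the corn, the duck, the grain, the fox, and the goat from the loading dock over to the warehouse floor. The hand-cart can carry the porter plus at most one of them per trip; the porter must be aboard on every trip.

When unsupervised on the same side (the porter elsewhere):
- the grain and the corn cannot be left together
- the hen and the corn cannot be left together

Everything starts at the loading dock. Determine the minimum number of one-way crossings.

13

Counting alone: the porter can take at most 1 across per trip to the warehouse floor, so moving all 6 needs at least 6 loaded trips out, with a return between consecutive ones — at least 11 crossings.
The safety rule pushes this higher. Following every safe sequence of crossings, the most of the 6 that can be at the warehouse floor as the hand-cart arrives there on crossing 11 is 5 — never all 6.
So no plan with fewer than 13 crossings exists, and this one achieves 13:
1. Porter goes to the warehouse floor with the corn.
2. Porter goes back to the loading dock alone.
3. Porter goes to the warehouse floor with the hen.
4. Porter goes back to the loading dock with the corn.
5. Porter goes to the warehouse floor with the grain.
6. Porter goes back to the loading dock alone.
7. Porter goes to the warehouse floor with the duck.
8. Porter goes back to the loading dock alone.
9. Porter goes to the warehouse floor with the fox.
10. Porter goes back to the loading dock alone.
11. Porter goes to the warehouse floor with the goat.
12. Porter goes back to the loading dock alone.
13. Porter goes to the warehouse floor with the corn.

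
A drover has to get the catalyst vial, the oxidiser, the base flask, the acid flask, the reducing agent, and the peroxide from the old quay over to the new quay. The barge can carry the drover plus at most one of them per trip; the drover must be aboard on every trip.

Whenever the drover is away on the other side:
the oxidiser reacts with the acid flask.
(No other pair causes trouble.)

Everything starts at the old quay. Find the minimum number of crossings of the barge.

Counting alone: the drover can take at most 1 across per trip to the new quay, so moving all 6 needs at least 6 loaded trips out, with a return between consecutive ones — at least 11 crossings.
The plan below uses exactly 11 crossings, so it is optimal:
1. Drover goes to the new quay with the oxidiser.
2. Drover goes back to the old quay alone.
3. Drover goes to the new quay with the catalyst vial.
4. Drover goes back to the old quay alone.
5. Drover goes to the new quay with the base flask.
6. Drover goes back to the old quay alone.
7. Drover goes to the new quay with the reducing agent.
8. Drover goes back to the old quay alone.
9. Drover goes to the new quay with the peroxide.
10. Drover goes back to the old quay alone.
11. Drover goes to the new quay with the acid flask.

11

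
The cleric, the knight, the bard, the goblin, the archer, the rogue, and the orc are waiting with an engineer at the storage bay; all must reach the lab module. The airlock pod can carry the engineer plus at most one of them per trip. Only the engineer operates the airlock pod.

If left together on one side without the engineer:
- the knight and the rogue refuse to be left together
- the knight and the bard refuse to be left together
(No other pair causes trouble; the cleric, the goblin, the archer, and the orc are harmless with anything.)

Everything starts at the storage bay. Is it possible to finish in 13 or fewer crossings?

No

Counting alone: the engineer can take at most 1 across per trip to the lab module, so moving all 7 needs at least 7 loaded trips out, with a return between consecutive ones — at least 13 crossings.
The safety rule pushes this higher. Following every safe sequence of crossings, the most of the 7 that can be at the lab module as the airlock pod arrives there on crossing 13 is 6 — never all 7.
So the move cannot be finished within 13 crossings. (The shortest complete plan takes 15:)
1. Engineer goes to the lab module with the knight.
2. Engineer goes back to the storage bay alone.
3. Engineer goes to the lab module with the cleric.
4. Engineer goes back to the storage bay alone.
5. Engineer goes to the lab module with the bard.
6. Engineer goes back to the storage bay with the knight.
7. Engineer goes to the lab module with the rogue.
8. Engineer goes back to the storage bay alone.
9. Engineer goes to the lab module with the goblin.
10. Engineer goes back to the storage bay alone.
11. Engineer goes to the lab module with the archer.
12. Engineer goes back to the storage bay alone.
13. Engineer goes to the lab module with the orc.
14. Engineer goes back to the storage bay alone.
15. Engineer goes to the lab module with the knight.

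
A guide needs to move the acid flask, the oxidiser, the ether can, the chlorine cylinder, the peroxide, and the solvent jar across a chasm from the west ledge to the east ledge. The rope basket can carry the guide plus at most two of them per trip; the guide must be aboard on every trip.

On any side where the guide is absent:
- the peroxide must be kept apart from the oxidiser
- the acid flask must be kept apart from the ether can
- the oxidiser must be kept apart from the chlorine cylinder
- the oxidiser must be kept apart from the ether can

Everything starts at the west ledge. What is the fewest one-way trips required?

7

Counting alone: the guide can take at most 2 across per trip to the east ledge, so moving all 6 needs at least 3 loaded trips out, with a return between consecutive ones — at least 5 crossings.
The safety rule pushes this higher. Following every safe sequence of crossings, the most of the 6 that can be at the east ledge as the rope basket arrives there on crossing 5 is 5 — never all 6.
So no plan with fewer than 7 crossings exists, and this one achieves 7:
1. Guide goes to the east ledge with the acid flask and the oxidiser.
2. Guide goes back to the west ledge alone.
3. Guide goes to the east ledge with the solvent jar.
4. Guide goes back to the west ledge alone.
5. Guide goes to the east ledge with the chlorine cylinder and the peroxide.
6. Guide goes back to the west ledge with the oxidiser.
7. Guide goes to the east ledge with the ether can and the oxidiser.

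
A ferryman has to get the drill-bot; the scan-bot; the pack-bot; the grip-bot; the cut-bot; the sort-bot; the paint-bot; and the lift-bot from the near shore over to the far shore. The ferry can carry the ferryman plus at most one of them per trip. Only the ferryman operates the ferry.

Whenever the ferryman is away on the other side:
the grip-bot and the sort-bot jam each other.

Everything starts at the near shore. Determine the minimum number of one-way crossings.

Counting alone: the ferryman can take at most 1 across per trip to the far shore, so moving all 8 needs at least 8 loaded trips out, with a return between consecutive ones — at least 15 crossings.
The plan below uses exactly 15 crossings, so it is optimal:
1. Ferryman goes to the far shore with the grip-bot.
2. Ferryman goes back to the near shore alone.
3. Ferryman goes to the far shore with the drill-bot.
4. Ferryman goes back to the near shore alone.
5. Ferryman goes to the far shore with the scan-bot.
6. Ferryman goes back to the near shore alone.
7. Ferryman goes to the far shore with the pack-bot.
8. Ferryman goes back to the near shore alone.
9. Ferryman goes to the far shore with the cut-bot.
10. Ferryman goes back to the near shore alone.
11. Ferryman goes to the far shore with the paint-bot.
12. Ferryman goes back to the near shore alone.
13. Ferryman goes to the far shore with the lift-bot.
14. Ferryman goes back to the near shore alone.
15. Ferryman goes to the far shore with the sort-bot.

15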